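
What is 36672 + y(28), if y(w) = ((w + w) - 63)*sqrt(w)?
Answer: 36672 - 14*sqrt(7) ≈ 36635.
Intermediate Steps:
y(w) = sqrt(w)*(-63 + 2*w) (y(w) = (2*w - 63)*sqrt(w) = (-63 + 2*w)*sqrt(w) = sqrt(w)*(-63 + 2*w))
36672 + y(28) = 36672 + sqrt(28)*(-63 + 2*28) = 36672 + (2*sqrt(7))*(-63 + 56) = 36672 + (2*sqrt(7))*(-7) = 36672 - 14*sqrt(7)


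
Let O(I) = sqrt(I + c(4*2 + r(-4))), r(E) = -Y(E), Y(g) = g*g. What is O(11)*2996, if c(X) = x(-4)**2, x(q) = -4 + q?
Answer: 14980*sqrt(3) ≈ 25946.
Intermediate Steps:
Y(g) = g**2
r(E) = -E**2
c(X) = 64 (c(X) = (-4 - 4)**2 = (-8)**2 = 64)
O(I) = sqrt(64 + I) (O(I) = sqrt(I + 64) = sqrt(64 + I))
O(11)*2996 = sqrt(64 + 11)*2996 = sqrt(75)*2996 = (5*sqrt(3))*2996 = 14980*sqrt(3)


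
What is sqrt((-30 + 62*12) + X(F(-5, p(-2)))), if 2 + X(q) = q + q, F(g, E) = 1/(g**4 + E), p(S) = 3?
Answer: 3*sqrt(7800074)/314 ≈ 26.683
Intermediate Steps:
F(g, E) = 1/(E + g**4)
X(q) = -2 + 2*q (X(q) = -2 + (q + q) = -2 + 2*q)
sqrt((-30 + 62*12) + X(F(-5, p(-2)))) = sqrt((-30 + 62*12) + (-2 + 2/(3 + (-5)**4))) = sqrt((-30 + 744) + (-2 + 2/(3 + 625))) = sqrt(714 + (-2 + 2/628)) = sqrt(714 + (-2 + 2*(1/628))) = sqrt(714 + (-2 + 1/314)) = sqrt(714 - 627/314) = sqrt(223569/314) = 3*sqrt(7800074)/314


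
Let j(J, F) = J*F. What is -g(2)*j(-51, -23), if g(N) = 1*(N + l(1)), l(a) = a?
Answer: -3519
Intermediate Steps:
j(J, F) = F*J
g(N) = 1 + N (g(N) = 1*(N + 1) = 1*(1 + N) = 1 + N)
-g(2)*j(-51, -23) = -(1 + 2)*(-23*(-51)) = -3*1173 = -1*3519 = -3519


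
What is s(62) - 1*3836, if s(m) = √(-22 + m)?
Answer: -3836 + 2*√10 ≈ -3829.7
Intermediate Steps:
s(62) - 1*3836 = √(-22 + 62) - 1*3836 = √40 - 3836 = 2*√10 - 3836 = -3836 + 2*√10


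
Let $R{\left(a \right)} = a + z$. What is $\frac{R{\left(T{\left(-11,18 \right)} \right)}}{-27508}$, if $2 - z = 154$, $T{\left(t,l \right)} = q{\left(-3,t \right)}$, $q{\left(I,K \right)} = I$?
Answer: $\frac{155}{27508} \approx 0.0056347$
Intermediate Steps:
$T{\left(t,l \right)} = -3$
$z = -152$ ($z = 2 - 154 = -152$)
$R{\left(a \right)} = -152 + a$ ($R{\left(a \right)} = a - 152 = -152 + a$)
$\frac{R{\left(T{\left(-11,18 \right)} \right)}}{-27508} = \frac{-152 - 3}{-27508} = \left(-155\right) \left(- \frac{1}{27508}\right) = \frac{155}{27508}$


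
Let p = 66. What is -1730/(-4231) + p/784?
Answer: 817783/1658552 ≈ 0.49307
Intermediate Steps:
-1730/(-4231) + p/784 = -1730/(-4231) + 66/784 = -1730*(-1/4231) + 66*(1/784) = 1730/4231 + 33/392 = 817783/1658552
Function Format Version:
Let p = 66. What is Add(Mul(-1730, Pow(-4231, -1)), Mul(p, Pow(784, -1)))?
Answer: Rational(817783, 1658552) ≈ 0.49307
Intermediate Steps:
Add(Mul(-1730, Pow(-4231, -1)), Mul(p, Pow(784, -1))) = Add(Mul(-1730, Pow(-4231, -1)), Mul(66, Pow(784, -1))) = Add(Mul(-1730, Rational(-1, 4231)), Mul(66, Rational(1, 784))) = Add(Rational(1730, 4231), Rational(33, 392)) = Rational(817783, 1658552)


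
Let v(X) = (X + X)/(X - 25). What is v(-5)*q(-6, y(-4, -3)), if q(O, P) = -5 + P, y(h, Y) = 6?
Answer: 1/3 ≈ 0.33333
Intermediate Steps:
v(X) = 2*X/(-25 + X) (v(X) = (2*X)/(-25 + X) = 2*X/(-25 + X))
v(-5)*q(-6, y(-4, -3)) = (2*(-5)/(-25 - 5))*(-5 + 6) = (2*(-5)/(-30))*1 = (2*(-5)*(-1/30))*1 = (1/3)*1 = 1/3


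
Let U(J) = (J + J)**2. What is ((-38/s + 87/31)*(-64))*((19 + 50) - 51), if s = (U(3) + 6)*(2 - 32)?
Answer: -3545536/1085 ≈ -3267.8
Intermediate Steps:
U(J) = 4*J**2 (U(J) = (2*J)**2 = 4*J**2)
s = -1260 (s = (4*3**2 + 6)*(2 - 32) = (4*9 + 6)*(-30) = (36 + 6)*(-30) = 42*(-30) = -1260)
((-38/s + 87/31)*(-64))*((19 + 50) - 51) = ((-38/(-1260) + 87/31)*(-64))*((19 + 50) - 51) = ((-38*(-1/1260) + 87*(1/31))*(-64))*(69 - 51) = ((19/630 + 87/31)*(-64))*18 = ((55399/19530)*(-64))*18 = -1772768/9765*18 = -3545536/1085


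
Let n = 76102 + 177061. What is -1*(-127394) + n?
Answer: 380557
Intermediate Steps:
n = 253163
-1*(-127394) + n = -1*(-127394) + 253163 = 127394 + 253163 = 380557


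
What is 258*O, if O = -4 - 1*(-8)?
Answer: 1032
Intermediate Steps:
O = 4 (O = -4 + 8 = 4)
258*O = 258*4 = 1032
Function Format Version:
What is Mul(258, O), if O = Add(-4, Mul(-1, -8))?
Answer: 1032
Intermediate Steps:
O = 4 (O = Add(-4, 8) = 4)
Mul(258, O) = Mul(258, 4) = 1032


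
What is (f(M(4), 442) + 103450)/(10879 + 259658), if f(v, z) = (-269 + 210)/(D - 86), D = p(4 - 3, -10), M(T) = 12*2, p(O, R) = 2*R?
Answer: 3655253/9558974 ≈ 0.38239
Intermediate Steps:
M(T) = 24
D = -20 (D = 2*(-10) = -20)
f(v, z) = 59/106 (f(v, z) = (-269 + 210)/(-20 - 86) = -59/(-106) = -59*(-1/106) = 59/106)
(f(M(4), 442) + 103450)/(10879 + 259658) = (59/106 + 103450)/(10879 + 259658) = (10965759/106)/270537 = (10965759/106)*(1/270537) = 3655253/9558974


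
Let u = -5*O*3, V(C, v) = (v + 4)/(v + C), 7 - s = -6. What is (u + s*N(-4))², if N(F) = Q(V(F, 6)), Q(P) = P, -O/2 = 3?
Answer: 24025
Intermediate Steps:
O = -6 (O = -2*3 = -6)
s = 13 (s = 7 - 1*(-6) = 7 + 6 = 13)
V(C, v) = (4 + v)/(C + v)
N(F) = 10/(6 + F) (N(F) = (4 + 6)/(F + 6) = 10/(6 + F))
u = 90 (u = -5*(-6)*3 = 30*3 = 90)
(u + s*N(-4))² = (90 + 13*(10/(6 - 4)))² = (90 + 13*(10/2))² = (90 + 13*(10*(½)))² = (90 + 13*5)² = (90 + 65)² = 155² = 24025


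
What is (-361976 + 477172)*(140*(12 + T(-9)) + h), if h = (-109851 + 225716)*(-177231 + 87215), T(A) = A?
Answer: -1201460115170320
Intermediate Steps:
h = -10429703840 (h = 115865*(-90016) = -10429703840)
(-361976 + 477172)*(140*(12 + T(-9)) + h) = (-361976 + 477172)*(140*(12 - 9) - 10429703840) = 115196*(140*3 - 10429703840) = 115196*(420 - 10429703840) = 115196*(-10429703420) = -1201460115170320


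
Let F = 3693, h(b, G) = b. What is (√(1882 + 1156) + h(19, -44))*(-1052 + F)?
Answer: 50179 + 18487*√62 ≈ 1.9575e+5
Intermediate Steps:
(√(1882 + 1156) + h(19, -44))*(-1052 + F) = (√(1882 + 1156) + 19)*(-1052 + 3693) = (√3038 + 19)*2641 = (7*√62 + 19)*2641 = (19 + 7*√62)*2641 = 50179 + 18487*√62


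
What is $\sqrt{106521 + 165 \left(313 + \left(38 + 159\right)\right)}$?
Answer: $\sqrt{190671} \approx 436.66$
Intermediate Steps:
$\sqrt{106521 + 165 \left(313 + \left(38 + 159\right)\right)} = \sqrt{106521 + 165 \left(313 + 197\right)} = \sqrt{106521 + 165 \cdot 510} = \sqrt{106521 + 84150} = \sqrt{190671}$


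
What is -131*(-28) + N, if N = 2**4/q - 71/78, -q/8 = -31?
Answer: 8867179/2418 ≈ 3667.2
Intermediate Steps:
q = 248 (q = -8*(-31) = 248)
N = -2045/2418 (N = 2**4/248 - 71/78 = 16*(1/248) - 71*1/78 = 2/31 - 71/78 = -2045/2418 ≈ -0.84574)
-131*(-28) + N = -131*(-28) - 2045/2418 = 3668 - 2045/2418 = 8867179/2418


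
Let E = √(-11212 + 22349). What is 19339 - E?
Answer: 19339 - √11137 ≈ 19233.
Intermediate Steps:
E = √11137 ≈ 105.53
19339 - E = 19339 - √11137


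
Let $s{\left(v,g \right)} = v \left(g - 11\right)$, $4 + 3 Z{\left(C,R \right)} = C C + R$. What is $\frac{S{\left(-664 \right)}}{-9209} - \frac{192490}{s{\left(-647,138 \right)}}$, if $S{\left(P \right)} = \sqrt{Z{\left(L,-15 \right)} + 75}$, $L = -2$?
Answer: $\frac{192490}{82169} - \frac{\sqrt{70}}{9209} \approx 2.3417$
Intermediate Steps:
$Z{\left(C,R \right)} = - \frac{4}{3} + \frac{R}{3} + \frac{C^{2}}{3}$ ($Z{\left(C,R \right)} = - \frac{4}{3} + \frac{C C + R}{3} = - \frac{4}{3} + \frac{C^{2} + R}{3} = - \frac{4}{3} + \frac{R + C^{2}}{3} = - \frac{4}{3} + \left(\frac{R}{3} + \frac{C^{2}}{3}\right) = - \frac{4}{3} + \frac{R}{3} + \frac{C^{2}}{3}$)
$s{\left(v,g \right)} = v \left(-11 + g\right)$
$S{\left(P \right)} = \sqrt{70}$ ($S{\left(P \right)} = \sqrt{\left(- \frac{4}{3} + \frac{1}{3} \left(-15\right) + \frac{\left(-2\right)^{2}}{3}\right) + 75} = \sqrt{\left(- \frac{4}{3} - 5 + \frac{1}{3} \cdot 4\right) + 75} = \sqrt{\left(- \frac{4}{3} - 5 + \frac{4}{3}\right) + 75} = \sqrt{-5 + 75} = \sqrt{70}$)
$\frac{S{\left(-664 \right)}}{-9209} - \frac{192490}{s{\left(-647,138 \right)}} = \frac{\sqrt{70}}{-9209} - \frac{192490}{\left(-647\right) \left(-11 + 138\right)} = \sqrt{70} \left(- \frac{1}{9209}\right) - \frac{192490}{\left(-647\right) 127} = - \frac{\sqrt{70}}{9209} - \frac{192490}{-82169} = - \frac{\sqrt{70}}{9209} - - \frac{192490}{82169} = - \frac{\sqrt{70}}{9209} + \frac{192490}{82169} = \frac{192490}{82169} - \frac{\sqrt{70}}{9209}$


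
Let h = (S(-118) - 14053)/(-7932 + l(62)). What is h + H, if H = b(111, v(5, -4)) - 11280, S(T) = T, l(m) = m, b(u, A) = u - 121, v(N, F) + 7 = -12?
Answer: -88838129/7870 ≈ -11288.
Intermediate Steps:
v(N, F) = -19 (v(N, F) = -7 - 12 = -19)
b(u, A) = -121 + u
H = -11290 (H = (-121 + 111) - 11280 = -10 - 11280 = -11290)
h = 14171/7870 (h = (-118 - 14053)/(-7932 + 62) = -14171/(-7870) = -14171*(-1/7870) = 14171/7870 ≈ 1.8006)
h + H = 14171/7870 - 11290 = -88838129/7870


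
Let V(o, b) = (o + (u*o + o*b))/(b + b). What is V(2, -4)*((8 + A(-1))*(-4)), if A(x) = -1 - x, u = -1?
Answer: -32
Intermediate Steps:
V(o, b) = o/2 (V(o, b) = (o + (-o + o*b))/(b + b) = (o + (-o + b*o))/((2*b)) = (b*o)*(1/(2*b)) = o/2)
V(2, -4)*((8 + A(-1))*(-4)) = ((1/2)*2)*((8 + (-1 - 1*(-1)))*(-4)) = 1*((8 + (-1 + 1))*(-4)) = 1*((8 + 0)*(-4)) = 1*(8*(-4)) = 1*(-32) = -32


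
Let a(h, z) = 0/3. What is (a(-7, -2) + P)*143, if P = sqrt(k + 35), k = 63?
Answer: 1001*sqrt(2) ≈ 1415.6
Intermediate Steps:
a(h, z) = 0 (a(h, z) = 0*(1/3) = 0)
P = 7*sqrt(2) (P = sqrt(63 + 35) = sqrt(98) = 7*sqrt(2) ≈ 9.8995)
(a(-7, -2) + P)*143 = (0 + 7*sqrt(2))*143 = (7*sqrt(2))*143 = 1001*sqrt(2)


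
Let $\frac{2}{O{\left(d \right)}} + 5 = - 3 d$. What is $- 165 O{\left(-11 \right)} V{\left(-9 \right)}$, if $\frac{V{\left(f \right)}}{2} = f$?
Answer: $\frac{1485}{7} \approx 212.14$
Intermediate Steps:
$V{\left(f \right)} = 2 f$
$O{\left(d \right)} = \frac{2}{-5 - 3 d}$
$- 165 O{\left(-11 \right)} V{\left(-9 \right)} = - 165 \left(- \frac{2}{5 + 3 \left(-11\right)}\right) 2 \left(-9\right) = - 165 \left(- \frac{2}{5 - 33}\right) \left(-18\right) = - 165 \left(- \frac{2}{-28}\right) \left(-18\right) = - 165 \left(\left(-2\right) \left(- \frac{1}{28}\right)\right) \left(-18\right) = \left(-165\right) \frac{1}{14} \left(-18\right) = \left(- \frac{165}{14}\right) \left(-18\right) = \frac{1485}{7}$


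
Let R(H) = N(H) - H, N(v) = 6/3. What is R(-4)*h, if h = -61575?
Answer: -369450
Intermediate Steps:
N(v) = 2 (N(v) = 6*(⅓) = 2)
R(H) = 2 - H
R(-4)*h = (2 - 1*(-4))*(-61575) = (2 + 4)*(-61575) = 6*(-61575) = -369450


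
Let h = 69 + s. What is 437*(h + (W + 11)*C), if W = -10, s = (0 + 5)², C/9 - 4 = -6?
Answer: 33212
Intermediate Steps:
C = -18 (C = 36 + 9*(-6) = 36 - 54 = -18)
s = 25 (s = 5² = 25)
h = 94 (h = 69 + 25 = 94)
437*(h + (W + 11)*C) = 437*(94 + (-10 + 11)*(-18)) = 437*(94 + 1*(-18)) = 437*(94 - 18) = 437*76 = 33212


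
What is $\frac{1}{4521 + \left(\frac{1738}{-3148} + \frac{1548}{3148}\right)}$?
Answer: $\frac{1574}{7115959} \approx 0.00022119$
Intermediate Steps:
$\frac{1}{4521 + \left(\frac{1738}{-3148} + \frac{1548}{3148}\right)} = \frac{1}{4521 + \left(1738 \left(- \frac{1}{3148}\right) + 1548 \cdot \frac{1}{3148}\right)} = \frac{1}{4521 + \left(- \frac{869}{1574} + \frac{387}{787}\right)} = \frac{1}{4521 - \frac{95}{1574}} = \frac{1}{\frac{7115959}{1574}} = \frac{1574}{7115959}$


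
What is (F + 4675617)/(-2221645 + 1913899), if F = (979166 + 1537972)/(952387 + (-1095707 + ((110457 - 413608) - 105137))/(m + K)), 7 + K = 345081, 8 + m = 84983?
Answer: -106388938432144501/7002445183033896 ≈ -15.193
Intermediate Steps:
m = 84975 (m = -8 + 84983 = 84975)
K = 345074 (K = -7 + 345081 = 345074)
F = 60138482209/22753976276 (F = (979166 + 1537972)/(952387 + (-1095707 + ((110457 - 413608) - 105137))/(84975 + 345074)) = 2517138/(952387 + (-1095707 + (-303151 - 105137))/430049) = 2517138/(952387 + (-1095707 - 408288)*(1/430049)) = 2517138/(952387 - 1503995*1/430049) = 2517138/(952387 - 1503995/430049) = 2517138/(409571572968/430049) = 2517138*(430049/409571572968) = 60138482209/22753976276 ≈ 2.6430)
(F + 4675617)/(-2221645 + 1913899) = (60138482209/22753976276 + 4675617)/(-2221645 + 1913899) = (106388938432144501/22753976276)/(-307746) = (106388938432144501/22753976276)*(-1/307746) = -106388938432144501/7002445183033896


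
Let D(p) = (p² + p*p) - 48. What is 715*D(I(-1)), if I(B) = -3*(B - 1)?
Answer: 17160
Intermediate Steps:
I(B) = 3 - 3*B (I(B) = -3*(-1 + B) = 3 - 3*B)
D(p) = -48 + 2*p² (D(p) = (p² + p²) - 48 = 2*p² - 48 = -48 + 2*p²)
715*D(I(-1)) = 715*(-48 + 2*(3 - 3*(-1))²) = 715*(-48 + 2*(3 + 3)²) = 715*(-48 + 2*6²) = 715*(-48 + 2*36) = 715*(-48 + 72) = 715*24 = 17160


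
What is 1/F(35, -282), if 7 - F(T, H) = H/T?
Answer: 35/527 ≈ 0.066414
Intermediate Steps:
F(T, H) = 7 - H/T
1/F(35, -282) = 1/(7 - 1*(-282)/35) = 1/(7 - 1*(-282)*1/35) = 1/(7 + 282/35) = 1/(527/35) = 35/527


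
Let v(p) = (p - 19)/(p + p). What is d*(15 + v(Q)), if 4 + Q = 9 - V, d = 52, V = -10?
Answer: 11596/15 ≈ 773.07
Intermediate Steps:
Q = 15 (Q = -4 + (9 - 1*(-10)) = -4 + (9 + 10) = -4 + 19 = 15)
v(p) = (-19 + p)/(2*p) (v(p) = (-19 + p)/((2*p)) = (-19 + p)*(1/(2*p)) = (-19 + p)/(2*p))
d*(15 + v(Q)) = 52*(15 + (½)*(-19 + 15)/15) = 52*(15 + (½)*(1/15)*(-4)) = 52*(15 - 2/15) = 52*(223/15) = 11596/15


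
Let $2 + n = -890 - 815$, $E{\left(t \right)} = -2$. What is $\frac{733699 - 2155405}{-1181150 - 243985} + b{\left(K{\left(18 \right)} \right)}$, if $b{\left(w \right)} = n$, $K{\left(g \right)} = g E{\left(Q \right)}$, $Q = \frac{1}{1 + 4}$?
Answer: $- \frac{810427913}{475045} \approx -1706.0$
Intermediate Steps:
$Q = \frac{1}{5} \approx 0.2$
$K{\left(g \right)} = - 2 g$ ($K{\left(g \right)} = g \left(-2\right) = - 2 g$)
$n = -1707$ ($n = -2 - 1705 = -1707$)
$b{\left(w \right)} = -1707$
$\frac{733699 - 2155405}{-1181150 - 243985} + b{\left(K{\left(18 \right)} \right)} = \frac{733699 - 2155405}{-1181150 - 243985} - 1707 = - \frac{1421706}{-1425135} - 1707 = \left(-1421706\right) \left(- \frac{1}{1425135}\right) - 1707 = \frac{473902}{475045} - 1707 = - \frac{810427913}{475045}$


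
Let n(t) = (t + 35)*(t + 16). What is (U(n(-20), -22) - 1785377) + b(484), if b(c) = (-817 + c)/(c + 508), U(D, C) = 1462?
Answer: -1769644013/992 ≈ -1.7839e+6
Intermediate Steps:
n(t) = (16 + t)*(35 + t) (n(t) = (35 + t)*(16 + t) = (16 + t)*(35 + t))
b(c) = (-817 + c)/(508 + c)
(U(n(-20), -22) - 1785377) + b(484) = (1462 - 1785377) + (-817 + 484)/(508 + 484) = -1783915 - 333/992 = -1769644013/992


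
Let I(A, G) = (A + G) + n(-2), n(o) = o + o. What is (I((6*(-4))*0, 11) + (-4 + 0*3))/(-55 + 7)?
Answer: -1/16 ≈ -0.062500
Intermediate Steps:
n(o) = 2*o
I(A, G) = -4 + A + G (I(A, G) = (A + G) + 2*(-2) = (A + G) - 4 = -4 + A + G)
(I((6*(-4))*0, 11) + (-4 + 0*3))/(-55 + 7) = ((-4 + (6*(-4))*0 + 11) + (-4 + 0*3))/(-55 + 7) = ((-4 - 24*0 + 11) + (-4 + 0))/(-48) = ((-4 + 0 + 11) - 4)*(-1/48) = (7 - 4)*(-1/48) = 3*(-1/48) = -1/16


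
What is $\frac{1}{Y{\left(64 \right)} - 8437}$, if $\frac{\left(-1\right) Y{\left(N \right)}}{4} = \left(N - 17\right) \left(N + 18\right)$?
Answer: $- \frac{1}{23853} \approx -4.1923 \cdot 10^{-5}$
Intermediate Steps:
$Y{\left(N \right)} = - 4 \left(-17 + N\right) \left(18 + N\right)$ ($Y{\left(N \right)} = - 4 \left(N - 17\right) \left(N + 18\right) = - 4 \left(-17 + N\right) \left(18 + N\right)$)
$\frac{1}{Y{\left(64 \right)} - 8437} = \frac{1}{\left(1224 - 256 - 4 \cdot 64^{2}\right) - 8437} = \frac{1}{\left(1224 - 256 - 16384\right) - 8437} = \frac{1}{-15416 - 8437} = \frac{1}{-23853} = - \frac{1}{23853}$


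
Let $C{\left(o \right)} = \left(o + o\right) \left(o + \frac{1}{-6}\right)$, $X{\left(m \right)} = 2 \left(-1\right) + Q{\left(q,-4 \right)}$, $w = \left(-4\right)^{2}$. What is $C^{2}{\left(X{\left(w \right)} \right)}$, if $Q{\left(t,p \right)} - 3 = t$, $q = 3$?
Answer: $\frac{8464}{9} \approx 940.44$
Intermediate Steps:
$Q{\left(t,p \right)} = 3 + t$
$w = 16$
$X{\left(m \right)} = 4$ ($X{\left(m \right)} = 2 \left(-1\right) + \left(3 + 3\right) = -2 + 6 = 4$)
$C{\left(o \right)} = 2 o \left(- \frac{1}{6} + o\right)$ ($C{\left(o \right)} = 2 o \left(o - \frac{1}{6}\right) = 2 o \left(- \frac{1}{6} + o\right)$)
$C^{2}{\left(X{\left(w \right)} \right)} = \left(\frac{1}{3} \cdot 4 \left(-1 + 6 \cdot 4\right)\right)^{2} = \left(\frac{1}{3} \cdot 4 \left(-1 + 24\right)\right)^{2} = \left(\frac{1}{3} \cdot 4 \cdot 23\right)^{2} = \left(\frac{92}{3}\right)^{2} = \frac{8464}{9}$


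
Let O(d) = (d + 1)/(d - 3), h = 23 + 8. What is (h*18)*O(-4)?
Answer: 1674/7 ≈ 239.14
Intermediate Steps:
h = 31
O(d) = (1 + d)/(-3 + d)
(h*18)*O(-4) = (31*18)*((1 - 4)/(-3 - 4)) = 558*(-3/(-7)) = 558*(-⅐*(-3)) = 558*(3/7) = 1674/7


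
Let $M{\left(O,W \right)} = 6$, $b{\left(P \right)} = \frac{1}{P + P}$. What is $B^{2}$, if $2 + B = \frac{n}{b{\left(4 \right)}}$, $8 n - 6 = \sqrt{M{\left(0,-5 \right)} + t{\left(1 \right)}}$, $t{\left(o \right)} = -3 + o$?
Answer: $36$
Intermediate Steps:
$b{\left(P \right)} = \frac{1}{2 P}$
$n = 1$ ($n = \frac{3}{4} + \frac{\sqrt{6 + \left(-3 + 1\right)}}{8} = \frac{3}{4} + \frac{\sqrt{6 - 2}}{8} = \frac{3}{4} + \frac{\sqrt{4}}{8} = \frac{3}{4} + \frac{1}{8} \cdot 2 = \frac{3}{4} + \frac{1}{4} = 1$)
$B = 6$ ($B = -2 + 1 \frac{1}{\frac{1}{2} \cdot \frac{1}{4}} = -2 + 1 \frac{1}{\frac{1}{8}} = -2 + 1 \cdot 8 = -2 + 8 = 6$)
$B^{2} = 6^{2} = 36$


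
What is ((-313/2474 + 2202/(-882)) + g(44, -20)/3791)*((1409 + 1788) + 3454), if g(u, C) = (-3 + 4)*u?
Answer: -7982296632399/459567766 ≈ -17369.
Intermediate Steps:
g(u, C) = u (g(u, C) = 1*u = u)
((-313/2474 + 2202/(-882)) + g(44, -20)/3791)*((1409 + 1788) + 3454) = ((-313/2474 + 2202/(-882)) + 44/3791)*((1409 + 1788) + 3454) = ((-313*1/2474 + 2202*(-1/882)) + 44*(1/3791))*(3197 + 3454) = ((-313/2474 - 367/147) + 44/3791)*6651 = (-953969/363678 + 44/3791)*6651 = -3600494647/1378703298*6651 = -7982296632399/459567766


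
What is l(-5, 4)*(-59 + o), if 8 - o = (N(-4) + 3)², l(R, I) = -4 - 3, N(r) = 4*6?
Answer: 5460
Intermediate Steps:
N(r) = 24
l(R, I) = -7
o = -721 (o = 8 - (24 + 3)² = 8 - 1*27² = 8 - 1*729 = 8 - 729 = -721)
l(-5, 4)*(-59 + o) = -7*(-59 - 721) = -7*(-780) = 5460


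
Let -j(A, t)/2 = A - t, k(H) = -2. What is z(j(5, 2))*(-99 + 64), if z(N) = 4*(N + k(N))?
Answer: 1120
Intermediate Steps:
j(A, t) = -2*A + 2*t (j(A, t) = -2*(A - t) = -2*A + 2*t)
z(N) = -8 + 4*N (z(N) = 4*(N - 2) = 4*(-2 + N) = -8 + 4*N)
z(j(5, 2))*(-99 + 64) = (-8 + 4*(-2*5 + 2*2))*(-99 + 64) = (-8 + 4*(-10 + 4))*(-35) = (-8 + 4*(-6))*(-35) = (-8 - 24)*(-35) = -32*(-35) = 1120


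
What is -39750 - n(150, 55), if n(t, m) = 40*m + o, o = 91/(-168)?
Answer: -1006787/24 ≈ -41949.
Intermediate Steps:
o = -13/24 (o = 91*(-1/168) = -13/24 ≈ -0.54167)
n(t, m) = -13/24 + 40*m (n(t, m) = 40*m - 13/24 = -13/24 + 40*m)
-39750 - n(150, 55) = -39750 - (-13/24 + 40*55) = -39750 - (-13/24 + 2200) = -39750 - 1*52787/24 = -39750 - 52787/24 = -1006787/24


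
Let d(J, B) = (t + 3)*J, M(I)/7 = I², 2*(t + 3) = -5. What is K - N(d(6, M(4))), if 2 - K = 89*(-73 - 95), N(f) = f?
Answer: 14969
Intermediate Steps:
t = -11/2 (t = -3 + (½)*(-5) = -3 - 5/2 = -11/2 ≈ -5.5000)
M(I) = 7*I²
d(J, B) = -5*J/2 (d(J, B) = (-11/2 + 3)*J = -5*J/2)
K = 14954 (K = 2 - 89*(-73 - 95) = 2 - 89*(-168) = 2 - 1*(-14952) = 2 + 14952 = 14954)
K - N(d(6, M(4))) = 14954 - (-5)*6/2 = 14954 - 1*(-15) = 14954 + 15 = 14969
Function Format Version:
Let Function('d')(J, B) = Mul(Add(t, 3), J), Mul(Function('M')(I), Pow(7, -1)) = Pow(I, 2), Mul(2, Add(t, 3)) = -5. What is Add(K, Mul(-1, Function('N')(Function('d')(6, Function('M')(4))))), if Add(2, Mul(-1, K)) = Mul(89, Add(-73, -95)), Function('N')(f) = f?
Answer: 14969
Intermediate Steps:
t = Rational(-11, 2) (t = Add(-3, Mul(Rational(1, 2), -5)) = Add(-3, Rational(-5, 2)) = Rational(-11, 2) ≈ -5.5000)
Function('M')(I) = Mul(7, Pow(I, 2))
Function('d')(J, B) = Mul(Rational(-5, 2), J) (Function('d')(J, B) = Mul(Add(Rational(-11, 2), 3), J) = Mul(Rational(-5, 2), J))
K = 14954 (K = Add(2, Mul(-1, Mul(89, Add(-73, -95)))) = Add(2, Mul(-1, Mul(89, -168))) = Add(2, Mul(-1, -14952)) = Add(2, 14952) = 14954)
Add(K, Mul(-1, Function('N')(Function('d')(6, Function('M')(4))))) = Add(14954, Mul(-1, Mul(Rational(-5, 2), 6))) = Add(14954, Mul(-1, -15)) = Add(14954, 15) = 14969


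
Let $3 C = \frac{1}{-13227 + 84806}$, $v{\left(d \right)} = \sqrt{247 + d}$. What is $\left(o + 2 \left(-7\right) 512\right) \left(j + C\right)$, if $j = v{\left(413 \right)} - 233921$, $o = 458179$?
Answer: $- \frac{7551652079802512}{71579} + 902022 \sqrt{165} \approx -1.0549 \cdot 10^{11}$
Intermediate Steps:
$C = \frac{1}{214737}$ ($C = \frac{1}{3 \left(-13227 + 84806\right)} = \frac{1}{3 \cdot 71579} = \frac{1}{3} \cdot \frac{1}{71579} = \frac{1}{214737} \approx 4.6569 \cdot 10^{-6}$)
$j = -233921 + 2 \sqrt{165}$ ($j = \sqrt{247 + 413} - 233921 = \sqrt{660} - 233921 = 2 \sqrt{165} - 233921 = -233921 + 2 \sqrt{165} \approx -2.339 \cdot 10^{5}$)
$\left(o + 2 \left(-7\right) 512\right) \left(j + C\right) = \left(458179 + 2 \left(-7\right) 512\right) \left(\left(-233921 + 2 \sqrt{165}\right) + \frac{1}{214737}\right) = \left(458179 - 7168\right) \left(- \frac{50231493776}{214737} + 2 \sqrt{165}\right) = 451011 \left(- \frac{50231493776}{214737} + 2 \sqrt{165}\right) = - \frac{7551652079802512}{71579} + 902022 \sqrt{165}$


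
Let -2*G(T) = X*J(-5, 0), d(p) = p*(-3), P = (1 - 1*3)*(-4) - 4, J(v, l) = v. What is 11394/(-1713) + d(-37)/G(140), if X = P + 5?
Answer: -14716/8565 ≈ -1.7182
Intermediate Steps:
P = 4 (P = (1 - 3)*(-4) - 4 = -2*(-4) - 4 = 8 - 4 = 4)
d(p) = -3*p
X = 9 (X = 4 + 5 = 9)
G(T) = 45/2 (G(T) = -9*(-5)/2 = -½*(-45) = 45/2)
11394/(-1713) + d(-37)/G(140) = 11394/(-1713) + (-3*(-37))/(45/2) = 11394*(-1/1713) + 111*(2/45) = -3798/571 + 74/15 = -14716/8565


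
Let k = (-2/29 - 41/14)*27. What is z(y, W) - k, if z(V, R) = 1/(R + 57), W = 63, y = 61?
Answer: 1971743/24360 ≈ 80.942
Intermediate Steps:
z(V, R) = 1/(57 + R)
k = -32859/406 (k = (-2*1/29 - 41*1/14)*27 = (-2/29 - 41/14)*27 = -1217/406*27 = -32859/406 ≈ -80.933)
z(y, W) - k = 1/(57 + 63) - 1*(-32859/406) = 1/120 + 32859/406 = 1971743/24360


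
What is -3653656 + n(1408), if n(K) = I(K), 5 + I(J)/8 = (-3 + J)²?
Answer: 12138504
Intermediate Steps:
I(J) = -40 + 8*(-3 + J)²
n(K) = -40 + 8*(-3 + K)²
-3653656 + n(1408) = -3653656 + (-40 + 8*(-3 + 1408)²) = -3653656 + (-40 + 8*1405²) = -3653656 + (-40 + 8*1974025) = -3653656 + (-40 + 15792200) = -3653656 + 15792160 = 12138504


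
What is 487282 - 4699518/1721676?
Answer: 139822837519/286946 ≈ 4.8728e+5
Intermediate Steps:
487282 - 4699518/1721676 = 487282 - 1*783253/286946 = 487282 - 783253/286946 = 139822837519/286946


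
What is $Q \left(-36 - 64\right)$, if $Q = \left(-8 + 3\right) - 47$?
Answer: $5200$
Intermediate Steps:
$Q = -52$ ($Q = -5 - 47 = -52$)
$Q \left(-36 - 64\right) = - 52 \left(-36 - 64\right) = \left(-52\right) \left(-100\right) = 5200$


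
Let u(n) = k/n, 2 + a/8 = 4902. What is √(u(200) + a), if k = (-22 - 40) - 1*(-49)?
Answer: √15679974/20 ≈ 197.99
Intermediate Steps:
a = 39200 (a = -16 + 8*4902 = -16 + 39216 = 39200)
k = -13 (k = -62 + 49 = -13)
u(n) = -13/n
√(u(200) + a) = √(-13/200 + 39200) = √(7839987/200) = √15679974/20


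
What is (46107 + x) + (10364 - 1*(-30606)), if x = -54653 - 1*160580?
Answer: -128156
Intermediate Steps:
x = -215233 (x = -54653 - 160580 = -215233)
(46107 + x) + (10364 - 1*(-30606)) = (46107 - 215233) + (10364 - 1*(-30606)) = -169126 + (10364 + 30606) = -169126 + 40970 = -128156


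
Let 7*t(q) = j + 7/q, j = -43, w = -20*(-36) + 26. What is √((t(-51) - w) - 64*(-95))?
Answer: √679027566/357 ≈ 72.992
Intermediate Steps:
w = 746 (w = 720 + 26 = 746)
t(q) = -43/7 + 1/q (t(q) = (-43 + 7/q)/7 = -43/7 + 1/q)
√((t(-51) - w) - 64*(-95)) = √(((-43/7 + 1/(-51)) - 1*746) - 64*(-95)) = √(((-43/7 - 1/51) - 746) + 6080) = √((-2200/357 - 746) + 6080) = √(-268522/357 + 6080) = √(1902038/357) = √679027566/357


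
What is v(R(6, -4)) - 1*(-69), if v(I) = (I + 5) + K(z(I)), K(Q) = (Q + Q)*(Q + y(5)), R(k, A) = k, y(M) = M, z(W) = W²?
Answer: 3032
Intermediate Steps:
K(Q) = 2*Q*(5 + Q) (K(Q) = (Q + Q)*(Q + 5) = (2*Q)*(5 + Q) = 2*Q*(5 + Q))
v(I) = 5 + I + 2*I²*(5 + I²) (v(I) = (I + 5) + 2*I²*(5 + I²) = (5 + I) + 2*I²*(5 + I²) = 5 + I + 2*I²*(5 + I²))
v(R(6, -4)) - 1*(-69) = (5 + 6 + 2*6²*(5 + 6²)) - 1*(-69) = (5 + 6 + 2*36*(5 + 36)) + 69 = (5 + 6 + 2*36*41) + 69 = (5 + 6 + 2952) + 69 = 2963 + 69 = 3032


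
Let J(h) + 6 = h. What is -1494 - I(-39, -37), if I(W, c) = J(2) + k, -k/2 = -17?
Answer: -1524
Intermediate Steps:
k = 34 (k = -2*(-17) = 34)
J(h) = -6 + h
I(W, c) = 30 (I(W, c) = (-6 + 2) + 34 = -4 + 34 = 30)
-1494 - I(-39, -37) = -1494 - 1*30 = -1494 - 30 = -1524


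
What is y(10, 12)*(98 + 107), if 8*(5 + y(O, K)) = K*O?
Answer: 2050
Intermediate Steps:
y(O, K) = -5 + K*O/8 (y(O, K) = -5 + (K*O)/8 = -5 + K*O/8)
y(10, 12)*(98 + 107) = (-5 + (1/8)*12*10)*(98 + 107) = (-5 + 15)*205 = 10*205 = 2050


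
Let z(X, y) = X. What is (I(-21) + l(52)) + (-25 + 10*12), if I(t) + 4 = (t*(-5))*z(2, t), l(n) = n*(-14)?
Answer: -427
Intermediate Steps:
l(n) = -14*n
I(t) = -4 - 10*t (I(t) = -4 + (t*(-5))*2 = -4 - 5*t*2 = -4 - 10*t)
(I(-21) + l(52)) + (-25 + 10*12) = ((-4 - 10*(-21)) - 14*52) + (-25 + 10*12) = ((-4 + 210) - 728) + (-25 + 120) = (206 - 728) + 95 = -522 + 95 = -427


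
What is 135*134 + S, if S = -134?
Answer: 17956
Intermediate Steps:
135*134 + S = 135*134 - 134 = 18090 - 134 = 17956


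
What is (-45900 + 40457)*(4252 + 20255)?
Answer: -133391601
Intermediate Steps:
(-45900 + 40457)*(4252 + 20255) = -5443*24507 = -133391601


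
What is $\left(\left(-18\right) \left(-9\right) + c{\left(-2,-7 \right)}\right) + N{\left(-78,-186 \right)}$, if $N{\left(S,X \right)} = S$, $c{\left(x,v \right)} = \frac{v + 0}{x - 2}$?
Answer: $\frac{343}{4} \approx 85.75$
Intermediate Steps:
$c{\left(x,v \right)} = \frac{v}{-2 + x}$
$\left(\left(-18\right) \left(-9\right) + c{\left(-2,-7 \right)}\right) + N{\left(-78,-186 \right)} = \left(\left(-18\right) \left(-9\right) - \frac{7}{-2 - 2}\right) - 78 = \left(162 - \frac{7}{-4}\right) - 78 = \left(162 - - \frac{7}{4}\right) - 78 = \left(162 + \frac{7}{4}\right) - 78 = \frac{655}{4} - 78 = \frac{343}{4}$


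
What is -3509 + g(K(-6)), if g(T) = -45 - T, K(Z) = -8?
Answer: -3546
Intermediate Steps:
-3509 + g(K(-6)) = -3509 + (-45 - 1*(-8)) = -3509 + (-45 + 8) = -3509 - 37 = -3546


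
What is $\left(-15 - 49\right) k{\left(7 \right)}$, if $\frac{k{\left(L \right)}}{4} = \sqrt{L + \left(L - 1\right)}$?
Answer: $- 256 \sqrt{13} \approx -923.02$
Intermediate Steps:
$k{\left(L \right)} = 4 \sqrt{-1 + 2 L}$ ($k{\left(L \right)} = 4 \sqrt{L + \left(L - 1\right)} = 4 \sqrt{L + \left(-1 + L\right)} = 4 \sqrt{-1 + 2 L}$)
$\left(-15 - 49\right) k{\left(7 \right)} = \left(-15 - 49\right) 4 \sqrt{-1 + 2 \cdot 7} = - 64 \cdot 4 \sqrt{-1 + 14} = - 64 \cdot 4 \sqrt{13} = - 256 \sqrt{13}$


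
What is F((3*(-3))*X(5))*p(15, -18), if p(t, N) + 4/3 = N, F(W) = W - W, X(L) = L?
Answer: 0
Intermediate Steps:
F(W) = 0
p(t, N) = -4/3 + N
F((3*(-3))*X(5))*p(15, -18) = 0*(-4/3 - 18) = 0*(-58/3) = 0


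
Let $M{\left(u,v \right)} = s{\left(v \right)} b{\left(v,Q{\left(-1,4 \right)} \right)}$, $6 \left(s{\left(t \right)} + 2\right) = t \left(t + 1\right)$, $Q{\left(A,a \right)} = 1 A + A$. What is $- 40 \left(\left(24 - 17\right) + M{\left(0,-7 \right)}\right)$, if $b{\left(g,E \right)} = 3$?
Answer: $-880$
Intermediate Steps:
$Q{\left(A,a \right)} = 2 A$ ($Q{\left(A,a \right)} = A + A = 2 A$)
$s{\left(t \right)} = -2 + \frac{t \left(1 + t\right)}{6}$ ($s{\left(t \right)} = -2 + \frac{t \left(t + 1\right)}{6} = -2 + \frac{t \left(1 + t\right)}{6}$)
$M{\left(u,v \right)} = -6 + \frac{v}{2} + \frac{v^{2}}{2}$ ($M{\left(u,v \right)} = \left(-2 + \frac{v}{6} + \frac{v^{2}}{6}\right) 3 = -6 + \frac{v}{2} + \frac{v^{2}}{2}$)
$- 40 \left(\left(24 - 17\right) + M{\left(0,-7 \right)}\right) = - 40 \left(\left(24 - 17\right) + \left(-6 + \frac{1}{2} \left(-7\right) + \frac{\left(-7\right)^{2}}{2}\right)\right) = - 40 \left(\left(24 - 17\right) - -15\right) = - 40 \left(7 - -15\right) = - 40 \left(7 + 15\right) = \left(-40\right) 22 = -880$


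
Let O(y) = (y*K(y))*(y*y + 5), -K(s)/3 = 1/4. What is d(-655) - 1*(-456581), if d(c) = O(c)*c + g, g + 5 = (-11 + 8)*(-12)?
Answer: -276095980401/2 ≈ -1.3805e+11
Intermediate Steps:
K(s) = -3/4
g = 31 (g = -5 + (-11 + 8)*(-12) = -5 - 3*(-12) = -5 + 36 = 31)
O(y) = -3*y*(5 + y**2)/4 (O(y) = (y*(-3/4))*(y*y + 5) = (-3*y/4)*(y**2 + 5) = (-3*y/4)*(5 + y**2) = -3*y*(5 + y**2)/4)
d(c) = 31 - 3*c**2*(5 + c**2)/4 (d(c) = (-3*c*(5 + c**2)/4)*c + 31 = -3*c**2*(5 + c**2)/4 + 31 = 31 - 3*c**2*(5 + c**2)/4)
d(-655) - 1*(-456581) = (31 - 15/4*(-655)**2 - 3/4*(-655)**4) - 1*(-456581) = (31 - 15/4*429025 - 3/4*184062450625) + 456581 = (31 - 6435375/4 - 552187351875/4) + 456581 = -276096893563/2 + 456581 = -276095980401/2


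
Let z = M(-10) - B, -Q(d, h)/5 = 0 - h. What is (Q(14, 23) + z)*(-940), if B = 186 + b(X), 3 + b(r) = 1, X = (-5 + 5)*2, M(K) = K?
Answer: 74260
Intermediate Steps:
Q(d, h) = 5*h (Q(d, h) = -5*(0 - h) = -(-5)*h = 5*h)
X = 0 (X = 0*2 = 0)
b(r) = -2 (b(r) = -3 + 1 = -2)
B = 184 (B = 186 - 2 = 184)
z = -194 (z = -10 - 1*184 = -10 - 184 = -194)
(Q(14, 23) + z)*(-940) = (5*23 - 194)*(-940) = (115 - 194)*(-940) = -79*(-940) = 74260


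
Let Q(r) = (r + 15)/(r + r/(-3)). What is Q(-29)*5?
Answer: 105/29 ≈ 3.6207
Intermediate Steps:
Q(r) = 3*(15 + r)/(2*r) (Q(r) = (15 + r)/(r + r*(-⅓)) = (15 + r)/(r - r/3) = (15 + r)/((2*r/3)) = (15 + r)*(3/(2*r)) = 3*(15 + r)/(2*r))
Q(-29)*5 = ((3/2)*(15 - 29)/(-29))*5 = ((3/2)*(-1/29)*(-14))*5 = (21/29)*5 = 105/29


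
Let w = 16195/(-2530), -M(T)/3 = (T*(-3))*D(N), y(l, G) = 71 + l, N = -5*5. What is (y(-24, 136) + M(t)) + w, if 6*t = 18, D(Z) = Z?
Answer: -321007/506 ≈ -634.40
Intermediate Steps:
N = -25
t = 3 (t = (1/6)*18 = 3)
M(T) = -225*T (M(T) = -3*T*(-3)*(-25) = -3*(-3*T)*(-25) = -225*T)
w = -3239/506 (w = 16195*(-1/2530) = -3239/506 ≈ -6.4012)
(y(-24, 136) + M(t)) + w = ((71 - 24) - 225*3) - 3239/506 = (47 - 675) - 3239/506 = -628 - 3239/506 = -321007/506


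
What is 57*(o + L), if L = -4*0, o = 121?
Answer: 6897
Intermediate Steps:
L = 0
57*(o + L) = 57*(121 + 0) = 57*121 = 6897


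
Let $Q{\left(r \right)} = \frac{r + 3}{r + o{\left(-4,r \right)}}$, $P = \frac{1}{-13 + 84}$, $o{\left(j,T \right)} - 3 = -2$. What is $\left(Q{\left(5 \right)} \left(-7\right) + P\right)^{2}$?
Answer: $\frac{3940225}{45369} \approx 86.848$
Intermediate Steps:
$o{\left(j,T \right)} = 1$ ($o{\left(j,T \right)} = 3 - 2 = 1$)
$P = \frac{1}{71} \approx 0.014085$
$Q{\left(r \right)} = \frac{3 + r}{1 + r}$ ($Q{\left(r \right)} = \frac{r + 3}{r + 1} = \frac{3 + r}{1 + r}$)
$\left(Q{\left(5 \right)} \left(-7\right) + P\right)^{2} = \left(\frac{3 + 5}{1 + 5} \left(-7\right) + \frac{1}{71}\right)^{2} = \left(\frac{1}{6} \cdot 8 \left(-7\right) + \frac{1}{71}\right)^{2} = \left(\frac{4}{3} \left(-7\right) + \frac{1}{71}\right)^{2} = \left(- \frac{28}{3} + \frac{1}{71}\right)^{2} = \left(- \frac{1985}{213}\right)^{2} = \frac{3940225}{45369}$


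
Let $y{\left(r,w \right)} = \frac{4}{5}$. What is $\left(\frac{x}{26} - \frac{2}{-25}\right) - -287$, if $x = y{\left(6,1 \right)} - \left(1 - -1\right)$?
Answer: $\frac{93286}{325} \approx 287.03$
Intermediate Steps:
$y{\left(r,w \right)} = \frac{4}{5}$ ($y{\left(r,w \right)} = 4 \cdot \frac{1}{5} = \frac{4}{5}$)
$x = - \frac{6}{5}$ ($x = \frac{4}{5} - \left(1 - -1\right) = \frac{4}{5} - \left(1 + 1\right) = \frac{4}{5} - 2 = - \frac{6}{5} \approx -1.2$)
$\left(\frac{x}{26} - \frac{2}{-25}\right) - -287 = \left(- \frac{6}{5 \cdot 26} - \frac{2}{-25}\right) - -287 = \left(\left(- \frac{6}{5}\right) \frac{1}{26} - - \frac{2}{25}\right) + 287 = \left(- \frac{3}{65} + \frac{2}{25}\right) + 287 = \frac{11}{325} + 287 = \frac{93286}{325}$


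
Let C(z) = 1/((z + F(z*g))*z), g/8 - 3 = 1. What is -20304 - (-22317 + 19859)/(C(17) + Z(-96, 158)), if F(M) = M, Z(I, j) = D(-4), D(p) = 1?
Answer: -85108803/4769 ≈ -17846.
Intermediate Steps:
g = 32 (g = 24 + 8*1 = 24 + 8 = 32)
Z(I, j) = 1
C(z) = 1/(33*z²) (C(z) = 1/((z + z*32)*z) = 1/((z + 32*z)*z) = 1/(((33*z))*z) = (1/(33*z))/z = 1/(33*z²))
-20304 - (-22317 + 19859)/(C(17) + Z(-96, 158)) = -20304 - (-22317 + 19859)/((1/33)/17² + 1) = -20304 - (-2458)/((1/33)*(1/289) + 1) = -20304 - (-2458)/(1/9537 + 1) = -20304 - (-2458)/9538/9537 = -20304 - (-2458)*9537/9538 = -20304 - 1*(-11720973/4769) = -20304 + 11720973/4769 = -85108803/4769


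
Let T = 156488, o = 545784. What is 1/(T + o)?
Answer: 1/702272 ≈ 1.4240e-6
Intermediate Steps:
1/(T + o) = 1/(156488 + 545784) = 1/702272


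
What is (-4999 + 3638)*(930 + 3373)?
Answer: -5856383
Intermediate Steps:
(-4999 + 3638)*(930 + 3373) = -1361*4303 = -5856383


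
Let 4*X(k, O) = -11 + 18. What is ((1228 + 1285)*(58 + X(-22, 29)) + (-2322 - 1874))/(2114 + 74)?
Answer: 583823/8752 ≈ 66.707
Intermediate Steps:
X(k, O) = 7/4 (X(k, O) = (-11 + 18)/4 = (¼)*7 = 7/4)
((1228 + 1285)*(58 + X(-22, 29)) + (-2322 - 1874))/(2114 + 74) = ((1228 + 1285)*(58 + 7/4) + (-2322 - 1874))/(2114 + 74) = (2513*(239/4) - 4196)/2188 = (600607/4 - 4196)*(1/2188) = (583823/4)*(1/2188) = 583823/8752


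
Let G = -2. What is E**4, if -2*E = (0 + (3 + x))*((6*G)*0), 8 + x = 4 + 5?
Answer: 0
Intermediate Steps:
x = 1 (x = -8 + (4 + 5) = -8 + 9 = 1)
E = 0 (E = -(0 + (3 + 1))*(6*(-2))*0/2 = -(0 + 4)*(-12*0)/2 = -2*0 = -1/2*0 = 0)
E**4 = 0**4 = 0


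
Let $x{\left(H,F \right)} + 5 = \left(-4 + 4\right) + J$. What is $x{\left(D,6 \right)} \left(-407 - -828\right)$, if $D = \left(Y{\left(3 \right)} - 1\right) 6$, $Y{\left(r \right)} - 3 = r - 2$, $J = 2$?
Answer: $-1263$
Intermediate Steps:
$Y{\left(r \right)} = 1 + r$ ($Y{\left(r \right)} = 3 + \left(r - 2\right) = 3 + \left(-2 + r\right) = 1 + r$)
$D = 18$ ($D = \left(\left(1 + 3\right) - 1\right) 6 = \left(4 - 1\right) 6 = 3 \cdot 6 = 18$)
$x{\left(H,F \right)} = -3$ ($x{\left(H,F \right)} = -5 + \left(\left(-4 + 4\right) + 2\right) = -5 + \left(0 + 2\right) = -5 + 2 = -3$)
$x{\left(D,6 \right)} \left(-407 - -828\right) = - 3 \left(-407 - -828\right) = - 3 \left(-407 + 828\right) = \left(-3\right) 421 = -1263$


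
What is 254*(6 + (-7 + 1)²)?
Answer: 10668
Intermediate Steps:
254*(6 + (-7 + 1)²) = 254*(6 + (-6)²) = 254*(6 + 36) = 254*42 = 10668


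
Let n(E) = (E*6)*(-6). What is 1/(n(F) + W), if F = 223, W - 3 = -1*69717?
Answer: -1/77742 ≈ -1.2863e-5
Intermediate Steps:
W = -69714 (W = 3 - 1*69717 = 3 - 69717 = -69714)
n(E) = -36*E (n(E) = (6*E)*(-6) = -36*E)
1/(n(F) + W) = 1/(-36*223 - 69714) = 1/(-8028 - 69714) = 1/(-77742) = -1/77742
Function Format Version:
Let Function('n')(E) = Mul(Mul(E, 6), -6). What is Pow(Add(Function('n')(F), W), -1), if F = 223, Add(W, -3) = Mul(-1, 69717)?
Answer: Rational(-1, 77742) ≈ -1.2863e-5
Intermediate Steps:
W = -69714 (W = Add(3, Mul(-1, 69717)) = Add(3, -69717) = -69714)
Function('n')(E) = Mul(-36, E) (Function('n')(E) = Mul(Mul(6, E), -6) = Mul(-36, E))
Pow(Add(Function('n')(F), W), -1) = Pow(Add(Mul(-36, 223), -69714), -1) = Pow(Add(-8028, -69714), -1) = Pow(-77742, -1) = Rational(-1, 77742)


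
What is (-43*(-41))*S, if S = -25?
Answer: -44075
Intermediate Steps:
(-43*(-41))*S = -43*(-41)*(-25) = 1763*(-25) = -44075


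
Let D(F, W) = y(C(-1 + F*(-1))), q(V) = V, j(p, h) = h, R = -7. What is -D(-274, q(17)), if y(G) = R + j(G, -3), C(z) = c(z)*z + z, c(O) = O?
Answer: 10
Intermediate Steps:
C(z) = z + z² (C(z) = z*z + z = z² + z = z + z²)
y(G) = -10 (y(G) = -7 - 3 = -10)
D(F, W) = -10
-D(-274, q(17)) = -1*(-10) = 10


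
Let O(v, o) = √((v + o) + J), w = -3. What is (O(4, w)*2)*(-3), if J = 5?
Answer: -6*√6 ≈ -14.697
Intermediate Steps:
O(v, o) = √(5 + o + v) (O(v, o) = √((v + o) + 5) = √((o + v) + 5) = √(5 + o + v))
(O(4, w)*2)*(-3) = (√(5 - 3 + 4)*2)*(-3) = (√6*2)*(-3) = (2*√6)*(-3) = -6*√6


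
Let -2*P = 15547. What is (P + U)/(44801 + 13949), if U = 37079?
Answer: 58611/117500 ≈ 0.49882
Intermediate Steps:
P = -15547/2 (P = -½*15547 = -15547/2 ≈ -7773.5)
(P + U)/(44801 + 13949) = (-15547/2 + 37079)/(44801 + 13949) = (58611/2)/58750 = (58611/2)*(1/58750) = 58611/117500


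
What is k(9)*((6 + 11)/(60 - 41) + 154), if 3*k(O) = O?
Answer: 8829/19 ≈ 464.68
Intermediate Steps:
k(O) = O/3
k(9)*((6 + 11)/(60 - 41) + 154) = ((1/3)*9)*((6 + 11)/(60 - 41) + 154) = 3*(17/19 + 154) = 3*(2943/19) = 8829/19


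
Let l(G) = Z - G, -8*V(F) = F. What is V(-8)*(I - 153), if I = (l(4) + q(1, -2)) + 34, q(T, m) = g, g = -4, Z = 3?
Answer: -124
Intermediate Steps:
V(F) = -F/8
q(T, m) = -4
l(G) = 3 - G
I = 29 (I = ((3 - 1*4) - 4) + 34 = ((3 - 4) - 4) + 34 = (-1 - 4) + 34 = -5 + 34 = 29)
V(-8)*(I - 153) = (-⅛*(-8))*(29 - 153) = 1*(-124) = -124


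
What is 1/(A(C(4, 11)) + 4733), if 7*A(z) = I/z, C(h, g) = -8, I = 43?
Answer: 56/265005 ≈ 0.00021132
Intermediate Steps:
A(z) = 43/(7*z) (A(z) = (43/z)/7 = 43/(7*z))
1/(A(C(4, 11)) + 4733) = 1/((43/7)/(-8) + 4733) = 1/((43/7)*(-⅛) + 4733) = 1/(-43/56 + 4733) = 1/(265005/56) = 56/265005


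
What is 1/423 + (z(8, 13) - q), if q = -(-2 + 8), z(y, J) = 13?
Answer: 8038/423 ≈ 19.002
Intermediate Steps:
q = -6 (q = -1*6 = -6)
1/423 + (z(8, 13) - q) = 1/423 + (13 - 1*(-6)) = 1/423 + (13 + 6) = 1/423 + 19 = 8038/423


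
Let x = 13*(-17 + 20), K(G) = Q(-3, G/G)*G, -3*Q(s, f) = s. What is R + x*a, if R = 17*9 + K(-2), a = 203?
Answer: 8068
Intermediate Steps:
Q(s, f) = -s/3
K(G) = G (K(G) = (-⅓*(-3))*G = 1*G = G)
x = 39 (x = 13*3 = 39)
R = 151 (R = 17*9 - 2 = 153 - 2 = 151)
R + x*a = 151 + 39*203 = 151 + 7917 = 8068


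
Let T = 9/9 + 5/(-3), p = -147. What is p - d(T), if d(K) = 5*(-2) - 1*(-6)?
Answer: -143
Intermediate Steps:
T = -2/3 (T = 9*(1/9) + 5*(-1/3) = 1 - 5/3 = -2/3 ≈ -0.66667)
d(K) = -4 (d(K) = -10 + 6 = -4)
p - d(T) = -147 - 1*(-4) = -147 + 4 = -143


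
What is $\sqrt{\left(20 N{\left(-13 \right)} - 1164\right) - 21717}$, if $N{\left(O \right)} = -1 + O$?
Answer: $i \sqrt{23161} \approx 152.19 i$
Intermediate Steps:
$\sqrt{\left(20 N{\left(-13 \right)} - 1164\right) - 21717} = \sqrt{\left(20 \left(-1 - 13\right) - 1164\right) - 21717} = \sqrt{\left(20 \left(-14\right) - 1164\right) - 21717} = \sqrt{\left(-280 - 1164\right) - 21717} = \sqrt{-1444 - 21717} = \sqrt{-23161} = i \sqrt{23161}$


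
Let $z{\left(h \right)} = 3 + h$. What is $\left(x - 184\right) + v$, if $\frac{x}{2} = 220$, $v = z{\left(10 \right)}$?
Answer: $269$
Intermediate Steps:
$v = 13$ ($v = 3 + 10 = 13$)
$x = 440$ ($x = 2 \cdot 220 = 440$)
$\left(x - 184\right) + v = \left(440 - 184\right) + 13 = 256 + 13 = 269$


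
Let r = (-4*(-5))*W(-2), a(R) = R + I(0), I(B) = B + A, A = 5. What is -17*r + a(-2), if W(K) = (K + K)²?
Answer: -5437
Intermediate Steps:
I(B) = 5 + B (I(B) = B + 5 = 5 + B)
W(K) = 4*K² (W(K) = (2*K)² = 4*K²)
a(R) = 5 + R (a(R) = R + (5 + 0) = R + 5 = 5 + R)
r = 320 (r = (-4*(-5))*(4*(-2)²) = 20*(4*4) = 20*16 = 320)
-17*r + a(-2) = -17*320 + (5 - 2) = -5440 + 3 = -5437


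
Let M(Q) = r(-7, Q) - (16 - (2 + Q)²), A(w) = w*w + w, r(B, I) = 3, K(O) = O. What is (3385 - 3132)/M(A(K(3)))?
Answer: 253/183 ≈ 1.3825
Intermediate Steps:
A(w) = w + w² (A(w) = w² + w = w + w²)
M(Q) = -13 + (2 + Q)² (M(Q) = 3 - (16 - (2 + Q)²) = 3 + (-16 + (2 + Q)²) = -13 + (2 + Q)²)
(3385 - 3132)/M(A(K(3))) = (3385 - 3132)/(-13 + (2 + 3*(1 + 3))²) = 253/(-13 + (2 + 3*4)²) = 253/(-13 + (2 + 12)²) = 253/(-13 + 14²) = 253/(-13 + 196) = 253/183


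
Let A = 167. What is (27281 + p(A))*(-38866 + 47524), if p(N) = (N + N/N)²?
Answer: 480562290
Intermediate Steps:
p(N) = (1 + N)² (p(N) = (N + 1)² = (1 + N)²)
(27281 + p(A))*(-38866 + 47524) = (27281 + (1 + 167)²)*(-38866 + 47524) = (27281 + 168²)*8658 = (27281 + 28224)*8658 = 55505*8658 = 480562290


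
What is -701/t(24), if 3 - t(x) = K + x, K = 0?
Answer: 701/21 ≈ 33.381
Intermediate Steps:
t(x) = 3 - x (t(x) = 3 - (0 + x) = 3 - x)
-701/t(24) = -701/(3 - 1*24) = -701/(3 - 24) = -701/(-21) = -701*(-1/21) = 701/21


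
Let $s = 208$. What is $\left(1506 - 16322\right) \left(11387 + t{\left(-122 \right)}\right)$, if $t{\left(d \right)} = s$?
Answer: $-171791520$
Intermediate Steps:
$t{\left(d \right)} = 208$
$\left(1506 - 16322\right) \left(11387 + t{\left(-122 \right)}\right) = \left(1506 - 16322\right) \left(11387 + 208\right) = \left(-14816\right) 11595 = -171791520$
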